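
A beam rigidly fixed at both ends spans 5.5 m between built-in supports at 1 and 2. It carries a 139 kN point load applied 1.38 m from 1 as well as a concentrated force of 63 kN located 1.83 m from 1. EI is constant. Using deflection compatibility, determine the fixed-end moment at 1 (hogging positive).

M_1 = 159 kN·m

Take the two fixed-end moments M_1, M_2 as redundants; the released structure is the simple span 12.
End rotations of the released simple span under the applied load (×1/EI):
  at 1: point load 139 at a = 1.38: Pab(L + b)/(6LEI) = 230.4/EI
  at 2: point load 139 at a = 1.38: Pab(L + a)/(6LEI) = 164.8/EI
  at 1: point load 63 at a = 1.83: Pab(L + b)/(6LEI) = 117.6/EI
  at 2: point load 63 at a = 1.83: Pab(L + a)/(6LEI) = 93.98/EI
  θ_10 = 348/EI,  θ_20 = 258.7/EI
Flexibility coefficients: a unit moment at one end gives L/(3EI) there and L/(6EI) at the far end, so f₁₁ = f₂₂ = 1.833/EI and f₁₂ = f₂₁ = 0.9167/EI.
Compatibility — zero rotation at each built-in end:
  1.833 M_1 + 0.9167 M_2 = 348
  0.9167 M_1 + 1.833 M_2 = 258.7
Solving the pair gives M_1 = 159 kN·m and M_2 = 61.65 kN·m (hogging).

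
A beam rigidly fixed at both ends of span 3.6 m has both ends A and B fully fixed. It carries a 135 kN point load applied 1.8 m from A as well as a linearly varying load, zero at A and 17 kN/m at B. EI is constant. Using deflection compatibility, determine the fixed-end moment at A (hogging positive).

M_A = 68.09 kN·m

Take the two fixed-end moments M_A, M_B as redundants; the released structure is the simple span AB.
On the primary (simply-supported) span, the end slopes from the loading are:
  at A: point load 135 at a = 1.8: Pab(L + b)/(6LEI) = 109.3/EI
  at B: point load 135 at a = 1.8: Pab(L + a)/(6LEI) = 109.3/EI
  at A: triangular load, peak 17: 7w₀L³/(360EI) = 15.42/EI
  at B: triangular load, peak 17: w₀L³/(45EI) = 17.63/EI
  θ_A0 = 124.8/EI,  θ_B0 = 127/EI
Flexibility coefficients: a unit moment at one end gives L/(3EI) there and L/(6EI) at the far end, so f₁₁ = f₂₂ = 1.2/EI and f₁₂ = f₂₁ = 0.6/EI.
Compatibility — zero rotation at each built-in end:
  1.2 M_A + 0.6 M_B = 124.8
  0.6 M_A + 1.2 M_B = 127
Solving the pair gives M_A = 68.09 kN·m and M_B = 71.77 kN·m (hogging).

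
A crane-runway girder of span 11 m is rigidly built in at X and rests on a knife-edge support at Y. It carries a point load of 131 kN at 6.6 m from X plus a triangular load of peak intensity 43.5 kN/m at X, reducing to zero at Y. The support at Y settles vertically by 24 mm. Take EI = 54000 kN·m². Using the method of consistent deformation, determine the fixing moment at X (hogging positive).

M_X = 625.1 kN·m

Take the reaction at Y as the redundant and release it; the primary structure is a cantilever fixed at X.
Primary-structure tip deflection at Y by superposition:
  point load 131 at a = 6.6: Pa²(3L − a)/(6EI) = 25108/EI
  triangular load, peak 43.5 at the fixed end: w₀L⁴/(30EI) = 21229/EI
  δ_0 = 46337/EI
Flexibility coefficient — unit upward force at Y: δ_{YY} = L³/(3EI) = 443.7/EI.
With EI = 54000 kN·m²: δ_0 = 0.8581 m and δ_{YY} = 0.008216 m/kN.
Compatibility — the beam at Y must follow the support down by 0.024 m: δ_0 − R_Y·δ_{YY} = 0.024, so R_Y = (0.8581 − 0.024)/0.008216 = 101.5 kN.
Moment equilibrium about X: M_X = Σ(load moments about X) − R_Y·L = 1742 − 101.5×11 = 625.1 kN·m.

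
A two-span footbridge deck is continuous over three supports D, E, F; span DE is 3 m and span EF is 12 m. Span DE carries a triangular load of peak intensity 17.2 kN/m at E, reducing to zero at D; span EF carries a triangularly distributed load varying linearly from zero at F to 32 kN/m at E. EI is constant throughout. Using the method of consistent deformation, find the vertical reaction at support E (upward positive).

R_E = 248.5 kN

Take M_E as the redundant. Released structure: two simple spans DE and EF with a hinge at E.
Discontinuity in slope at E on the released structure — sum the simple-span end rotations:
  span DE: triangular load, peak 17.2: w₀L³/(45EI) = 10.32/EI
  span EF: triangular load, peak 32: w₀L³/(45EI) = 1229/EI
  relative rotation θ_0 = (10.32 + 1229)/EI = 1239/EI
A unit hogging moment at E produces rotation L₁/(3EI) + L₂/(3EI) = 5/EI.
Compatibility: M_E·(L₁+L₂)/(3EI) = θ_0, giving M_E = 247.8 kN·m (hogging).
Span DE, ΣM about D with M_E applied at E: R_E^{DE}·3 = 51.6 + 247.8, so R_E^{DE} = 99.81 kN and R_D = 25.8 − 99.81 = -74.01 kN.
Span EF, ΣM about F: R_E^{EF}·12 = 1536 + 247.8, so R_E^{EF} = 148.7 kN and R_F = 192 − 148.7 = 43.35 kN.
R_E = 99.81 + 148.7 = 248.5 kN.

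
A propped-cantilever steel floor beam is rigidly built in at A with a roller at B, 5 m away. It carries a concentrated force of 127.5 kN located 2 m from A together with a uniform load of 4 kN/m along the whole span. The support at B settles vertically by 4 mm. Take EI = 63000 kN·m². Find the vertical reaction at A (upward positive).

Release the roller at B. Primary structure: cantilever fixed at A.
Downward deflection at the released point B due to the loads:
  point load 127.5 at a = 2: Pa²(3L − a)/(6EI) = 1105/EI
  UDL 4: wL⁴/(8EI) = 312.5/EI
  δ_0 = 1418/EI
Flexibility coefficient — unit upward force at B: δ_{BB} = L³/(3EI) = 41.67/EI.
With EI = 63000 kN·m²: δ_0 = 0.0225 m and δ_{BB} = 0.000661 m/kN.
Compatibility — the beam at B must follow the support down by 0.004 m: δ_0 − R_B·δ_{BB} = 0.004, so R_B = (0.0225 − 0.004)/0.000661 = 27.97 kN.
Vertical equilibrium: R_A = ΣP − R_B = 147.5 − 27.97 = 119.5 kN.

R_A = 119.5 kN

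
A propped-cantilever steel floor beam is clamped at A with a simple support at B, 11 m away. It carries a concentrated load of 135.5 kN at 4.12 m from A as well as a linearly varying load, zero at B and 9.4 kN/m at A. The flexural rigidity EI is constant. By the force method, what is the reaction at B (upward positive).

Release the roller at B. Primary structure: cantilever fixed at A.
Deflection at B on the released cantilever, summing each load's contribution:
  point load 135.5 at a = 4.12: Pa²(3L − a)/(6EI) = 11071/EI
  triangular load, peak 9.4 at the fixed end: w₀L⁴/(30EI) = 4588/EI
  δ_0 = 15658/EI
Flexibility coefficient — unit upward force at B: δ_{BB} = L³/(3EI) = 443.7/EI.
The prop prevents deflection at B: R_B = δ_0/δ_{BB} = 15658/443.7 = 35.29 kN.

R_B = 35.29 kN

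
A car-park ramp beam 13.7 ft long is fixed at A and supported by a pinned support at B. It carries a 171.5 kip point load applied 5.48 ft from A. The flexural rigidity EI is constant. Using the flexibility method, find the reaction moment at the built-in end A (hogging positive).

M_A = 451.1 kip·ft

Release the roller at B. Primary structure: cantilever fixed at A.
Primary-structure tip deflection at B by superposition:
  point load 171.5 at a = 5.48: Pa²(3L − a)/(6EI) = 30575/EI
Flexibility coefficient — unit upward force at B: δ_{BB} = L³/(3EI) = 857.1/EI.
The prop prevents deflection at B: R_B = δ_0/δ_{BB} = 30575/857.1 = 35.67 kip.
Moment equilibrium about A: M_A = Σ(load moments about A) − R_B·L = 939.8 − 35.67×13.7 = 451.1 kip·ft.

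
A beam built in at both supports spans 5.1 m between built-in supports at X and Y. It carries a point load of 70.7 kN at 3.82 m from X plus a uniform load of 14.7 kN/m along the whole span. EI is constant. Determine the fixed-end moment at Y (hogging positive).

M_Y = 82.63 kN·m

Take the two fixed-end moments M_X, M_Y as redundants; the released structure is the simple span XY.
On the primary (simply-supported) span, the end slopes from the loading are:
  at X: point load 70.7 at a = 3.82: Pab(L + b)/(6LEI) = 72.08/EI
  at Y: point load 70.7 at a = 3.82: Pab(L + a)/(6LEI) = 100.8/EI
  at X: UDL 14.7: wL³/(24EI) = 81.25/EI
  at Y: UDL 14.7: wL³/(24EI) = 81.25/EI
  θ_X0 = 153.3/EI,  θ_Y0 = 182/EI
Flexibility coefficients: a unit moment at one end gives L/(3EI) there and L/(6EI) at the far end, so f₁₁ = f₂₂ = 1.7/EI and f₁₂ = f₂₁ = 0.85/EI.
Compatibility — zero rotation at each built-in end:
  1.7 M_X + 0.85 M_Y = 153.3
  0.85 M_X + 1.7 M_Y = 182
Solving the pair gives M_X = 48.87 kN·m and M_Y = 82.63 kN·m (hogging).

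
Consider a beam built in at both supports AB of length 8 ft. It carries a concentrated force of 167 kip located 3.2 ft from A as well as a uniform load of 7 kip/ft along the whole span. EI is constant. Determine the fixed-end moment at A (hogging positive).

Release both end moments; the primary structure is a simply-supported span AB with redundants M_A and M_B.
On the primary (simply-supported) span, the end slopes from the loading are:
  at A: point load 167 at a = 3.2: Pab(L + b)/(6LEI) = 684/EI
  at B: point load 167 at a = 3.2: Pab(L + a)/(6LEI) = 598.5/EI
  at A: UDL 7: wL³/(24EI) = 149.3/EI
  at B: UDL 7: wL³/(24EI) = 149.3/EI
  θ_A0 = 833.4/EI,  θ_B0 = 747.9/EI
Flexibility coefficients: a unit moment at one end gives L/(3EI) there and L/(6EI) at the far end, so f₁₁ = f₂₂ = 2.667/EI and f₁₂ = f₂₁ = 1.333/EI.
Compatibility — zero rotation at each built-in end:
  2.667 M_A + 1.333 M_B = 833.4
  1.333 M_A + 2.667 M_B = 747.9
Solving the pair gives M_A = 229.7 kip·ft and M_B = 165.6 kip·ft (hogging).

M_A = 229.7 kip·ft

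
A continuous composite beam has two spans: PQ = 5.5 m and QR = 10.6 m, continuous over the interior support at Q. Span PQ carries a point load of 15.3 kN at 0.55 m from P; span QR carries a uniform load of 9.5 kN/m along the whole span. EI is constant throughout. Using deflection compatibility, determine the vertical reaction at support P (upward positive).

R_P = -2.461 kN

Take M_Q as the redundant. Released structure: two simple spans PQ and QR with a hinge at Q.
Rotations at Q on the released spans (each span's end-slope, ×1/EI):
  span PQ: point load 15.3 at a = 0.55: Pab(L + a)/(6LEI) = 7.637/EI
  span QR: UDL 9.5: wL³/(24EI) = 471.4/EI
  relative rotation θ_0 = (7.637 + 471.4)/EI = 479.1/EI
A unit hogging moment at Q produces rotation L₁/(3EI) + L₂/(3EI) = 5.367/EI.
Compatibility: M_Q·(L₁+L₂)/(3EI) = θ_0, giving M_Q = 89.27 kN·m (hogging).
Span PQ, ΣM about P with M_Q applied at Q: R_Q^{PQ}·5.5 = 8.415 + 89.27, so R_Q^{PQ} = 17.76 kN and R_P = 15.3 − 17.76 = -2.461 kN.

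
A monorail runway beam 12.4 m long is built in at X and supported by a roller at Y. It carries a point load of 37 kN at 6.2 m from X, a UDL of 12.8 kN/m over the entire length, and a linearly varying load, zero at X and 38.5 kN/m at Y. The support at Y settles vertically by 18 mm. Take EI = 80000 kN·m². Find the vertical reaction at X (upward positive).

Choose R_Y as the redundant. The primary structure is the cantilever fixed at X.
Deflection at Y on the released cantilever, summing each load's contribution:
  point load 37 at a = 6.2: Pa²(3L − a)/(6EI) = 7348/EI
  UDL 12.8: wL⁴/(8EI) = 37827/EI
  triangular load, peak 38.5 at the free end: 11w₀L⁴/(120EI) = 83437/EI
  δ_0 = 128613/EI
Tip deflection under a unit load at Y: L³/(3EI) = 635.5/EI.
With EI = 80000 kN·m²: δ_0 = 1.6077 m and δ_{YY} = 0.007944 m/kN.
Compatibility — the beam at Y must follow the support down by 0.018 m: δ_0 − R_Y·δ_{YY} = 0.018, so R_Y = (1.6077 − 0.018)/0.007944 = 200.1 kN.
Vertical equilibrium: R_X = ΣP − R_Y = 434.4 − 200.1 = 234.3 kN.

R_X = 234.3 kN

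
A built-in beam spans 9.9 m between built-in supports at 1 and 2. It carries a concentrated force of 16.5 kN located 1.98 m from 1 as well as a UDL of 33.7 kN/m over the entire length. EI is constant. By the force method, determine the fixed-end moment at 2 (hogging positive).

M_2 = 280.5 kN·m

Take the two fixed-end moments M_1, M_2 as redundants; the released structure is the simple span 12.
Simple-span end rotations at 1 and 2 under the given loads:
  at 1: point load 16.5 at a = 1.98: Pab(L + b)/(6LEI) = 77.62/EI
  at 2: point load 16.5 at a = 1.98: Pab(L + a)/(6LEI) = 51.75/EI
  at 1: UDL 33.7: wL³/(24EI) = 1362/EI
  at 2: UDL 33.7: wL³/(24EI) = 1362/EI
  θ_10 = 1440/EI,  θ_20 = 1414/EI
Flexibility coefficients: a unit moment at one end gives L/(3EI) there and L/(6EI) at the far end, so f₁₁ = f₂₂ = 3.3/EI and f₁₂ = f₂₁ = 1.65/EI.
Compatibility — zero rotation at each built-in end:
  3.3 M_1 + 1.65 M_2 = 1440
  1.65 M_1 + 3.3 M_2 = 1414
Solving the pair gives M_1 = 296.2 kN·m and M_2 = 280.5 kN·m (hogging).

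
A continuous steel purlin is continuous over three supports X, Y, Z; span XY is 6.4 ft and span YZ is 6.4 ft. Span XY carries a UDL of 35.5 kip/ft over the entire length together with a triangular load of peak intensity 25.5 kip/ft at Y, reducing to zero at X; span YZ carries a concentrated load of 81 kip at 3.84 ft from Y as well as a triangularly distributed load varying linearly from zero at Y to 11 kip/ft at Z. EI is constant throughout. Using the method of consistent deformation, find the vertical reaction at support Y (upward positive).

R_Y = 269.1 kip

Take M_Y as the redundant. Released structure: two simple spans XY and YZ with a hinge at Y.
End slopes at the hinge Y, treating each span as simply supported:
  span XY: UDL 35.5: wL³/(24EI) = 387.8/EI
  span XY: triangular load, peak 25.5: w₀L³/(45EI) = 148.5/EI
  span YZ: point load 81 at a = 3.84: Pab(L + b)/(6LEI) = 185.8/EI
  span YZ: triangular load, peak 11: 7w₀L³/(360EI) = 56.07/EI
  relative rotation θ_0 = (536.3 + 241.9)/EI = 778.2/EI
A unit hogging moment at Y produces rotation L₁/(3EI) + L₂/(3EI) = 4.267/EI.
Compatibility: M_Y·(L₁+L₂)/(3EI) = θ_0, giving M_Y = 182.4 kip·ft (hogging).
Span XY, ΣM about X with M_Y applied at Y: R_Y^{XY}·6.4 = 1075 + 182.4, so R_Y^{XY} = 196.5 kip and R_X = 308.8 − 196.5 = 112.3 kip.
Span YZ, ΣM about Z: R_Y^{YZ}·6.4 = 282.5 + 182.4, so R_Y^{YZ} = 72.63 kip and R_Z = 116.2 − 72.63 = 43.57 kip.
R_Y = 196.5 + 72.63 = 269.1 kip.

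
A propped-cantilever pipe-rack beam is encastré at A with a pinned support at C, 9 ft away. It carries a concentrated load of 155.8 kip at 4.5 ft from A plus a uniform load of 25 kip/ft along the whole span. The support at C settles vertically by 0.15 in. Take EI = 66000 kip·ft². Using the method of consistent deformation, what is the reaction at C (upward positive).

Release the roller at C. Primary structure: cantilever fixed at A.
Free-end deflection of the primary structure under the applied loading (downward +):
  point load 155.8 at a = 4.5: Pa²(3L − a)/(6EI) = 11831/EI
  UDL 25: wL⁴/(8EI) = 20503/EI
  δ_0 = 32334/EI
Tip deflection under a unit load at C: L³/(3EI) = 243/EI.
With EI = 66000 kip·ft²: δ_0 = 0.48991 ft and δ_{CC} = 0.003682 ft/kip.
Compatibility — the beam at C must follow the support down by 0.0125 ft: δ_0 − R_C·δ_{CC} = 0.0125, so R_C = (0.48991 − 0.0125)/0.003682 = 129.7 kip.

R_C = 129.7 kip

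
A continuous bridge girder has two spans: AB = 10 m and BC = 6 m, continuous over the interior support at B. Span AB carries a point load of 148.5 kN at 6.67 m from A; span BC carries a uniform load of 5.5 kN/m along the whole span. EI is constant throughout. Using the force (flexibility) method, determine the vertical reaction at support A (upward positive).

Insert a hinge at B; M_B is the redundant, and each span becomes simply supported.
Discontinuity in slope at B on the released structure — sum the simple-span end rotations:
  span AB: point load 148.5 at a = 6.67: Pab(L + a)/(6LEI) = 916.4/EI
  span BC: UDL 5.5: wL³/(24EI) = 49.5/EI
  relative rotation θ_0 = (916.4 + 49.5)/EI = 965.9/EI
A unit hogging moment at B produces rotation L₁/(3EI) + L₂/(3EI) = 5.333/EI.
Compatibility: M_B·(L₁+L₂)/(3EI) = θ_0, giving M_B = 181.1 kN·m (hogging).
Span AB, ΣM about A with M_B applied at B: R_B^{AB}·10 = 990.5 + 181.1, so R_B^{AB} = 117.2 kN and R_A = 148.5 − 117.2 = 31.34 kN.

R_A = 31.34 kN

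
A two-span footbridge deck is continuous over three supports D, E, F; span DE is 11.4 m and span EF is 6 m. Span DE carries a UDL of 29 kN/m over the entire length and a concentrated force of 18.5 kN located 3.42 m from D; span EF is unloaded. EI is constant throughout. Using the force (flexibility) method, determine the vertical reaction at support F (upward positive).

R_F = -54.59 kN

Release continuity at E by inserting a hinge; the redundant is the internal moment M_E. The primary structure is two simply-supported spans DE and EF.
End slopes at the hinge E, treating each span as simply supported:
  span DE: UDL 29: wL³/(24EI) = 1790/EI
  span DE: point load 18.5 at a = 3.42: Pab(L + a)/(6LEI) = 109.4/EI
  relative rotation θ_0 = (1900 + 0)/EI = 1900/EI
A unit hogging moment at E produces rotation L₁/(3EI) + L₂/(3EI) = 5.8/EI.
Slope continuity at E: θ_0 = M_E·5.8/EI, so M_E = 1900/5.8 = 327.5 kN·m (hogging).
Span EF, ΣM about F: R_E^{EF}·6 = 0 + 327.5, so R_E^{EF} = 54.59 kN and R_F = 0 − 54.59 = -54.59 kN.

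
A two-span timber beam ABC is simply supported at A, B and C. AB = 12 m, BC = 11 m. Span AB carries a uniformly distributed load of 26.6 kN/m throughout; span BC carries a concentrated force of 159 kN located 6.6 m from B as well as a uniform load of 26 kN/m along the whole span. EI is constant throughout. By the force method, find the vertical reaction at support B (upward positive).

R_B = 467 kN

Release continuity at B by inserting a hinge; the redundant is the internal moment M_B. The primary structure is two simply-supported spans AB and BC.
End slopes at the hinge B, treating each span as simply supported:
  span AB: UDL 26.6: wL³/(24EI) = 1915/EI
  span BC: point load 159 at a = 6.6: Pab(L + b)/(6LEI) = 1077/EI
  span BC: UDL 26: wL³/(24EI) = 1442/EI
  relative rotation θ_0 = (1915 + 2519)/EI = 4435/EI
A unit hogging moment at B produces rotation L₁/(3EI) + L₂/(3EI) = 7.667/EI.
Compatibility: M_B·(L₁+L₂)/(3EI) = θ_0, giving M_B = 578.4 kN·m (hogging).
Span AB, ΣM about A with M_B applied at B: R_B^{AB}·12 = 1915 + 578.4, so R_B^{AB} = 207.8 kN and R_A = 319.2 − 207.8 = 111.4 kN.
Span BC, ΣM about C: R_B^{BC}·11 = 2273 + 578.4, so R_B^{BC} = 259.2 kN and R_C = 445 − 259.2 = 185.8 kN.
R_B = 207.8 + 259.2 = 467 kN.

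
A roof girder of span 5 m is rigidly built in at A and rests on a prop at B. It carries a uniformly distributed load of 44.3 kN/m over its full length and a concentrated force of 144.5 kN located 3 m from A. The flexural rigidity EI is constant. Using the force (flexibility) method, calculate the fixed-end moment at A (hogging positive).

M_A = 259.8 kN·m

Choose R_B as the redundant. The primary structure is the cantilever fixed at A.
Downward deflection at the released point B due to the loads:
  UDL 44.3: wL⁴/(8EI) = 3461/EI
  point load 144.5 at a = 3: Pa²(3L − a)/(6EI) = 2601/EI
  δ_0 = 6062/EI
Tip deflection under a unit load at B: L³/(3EI) = 41.67/EI.
Compatibility at B: δ_0 − R_B·δ_{BB} = 0, so R_B = 6062/41.67 = 145.5 kN.
Moment equilibrium about A: M_A = Σ(load moments about A) − R_B·L = 987.2 − 145.5×5 = 259.8 kN·m.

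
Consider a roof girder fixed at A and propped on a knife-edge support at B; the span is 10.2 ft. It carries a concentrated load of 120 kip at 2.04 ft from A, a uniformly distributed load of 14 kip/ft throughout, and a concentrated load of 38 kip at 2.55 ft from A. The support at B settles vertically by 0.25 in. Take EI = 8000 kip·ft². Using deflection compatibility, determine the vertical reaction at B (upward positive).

Take the reaction at B as the redundant and release it; the primary structure is a cantilever fixed at A.
Deflection at B on the released cantilever, summing each load's contribution:
  point load 120 at a = 2.04: Pa²(3L − a)/(6EI) = 2377/EI
  UDL 14: wL⁴/(8EI) = 18943/EI
  point load 38 at a = 2.55: Pa²(3L − a)/(6EI) = 1155/EI
  δ_0 = 22475/EI
Flexibility coefficient — unit upward force at B: δ_{BB} = L³/(3EI) = 353.7/EI.
With EI = 8000 kip·ft²: δ_0 = 2.8094 ft and δ_{BB} = 0.044217 ft/kip.
Compatibility — the beam at B must follow the support down by 0.02083 ft: δ_0 − R_B·δ_{BB} = 0.02083, so R_B = (2.8094 − 0.02083)/0.044217 = 63.06 kip.

R_B = 63.06 kip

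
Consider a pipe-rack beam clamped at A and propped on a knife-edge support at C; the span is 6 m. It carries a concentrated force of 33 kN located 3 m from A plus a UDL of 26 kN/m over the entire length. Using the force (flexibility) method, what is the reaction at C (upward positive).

R_C = 68.81 kN

Remove the prop at C; the released (primary) structure is a cantilever built in at A.
Primary-structure tip deflection at C by superposition:
  point load 33 at a = 3: Pa²(3L − a)/(6EI) = 742.5/EI
  UDL 26: wL⁴/(8EI) = 4212/EI
  δ_0 = 4954/EI
Tip deflection under a unit load at C: L³/(3EI) = 72/EI.
The prop prevents deflection at C: R_C = δ_0/δ_{CC} = 4954/72 = 68.81 kN.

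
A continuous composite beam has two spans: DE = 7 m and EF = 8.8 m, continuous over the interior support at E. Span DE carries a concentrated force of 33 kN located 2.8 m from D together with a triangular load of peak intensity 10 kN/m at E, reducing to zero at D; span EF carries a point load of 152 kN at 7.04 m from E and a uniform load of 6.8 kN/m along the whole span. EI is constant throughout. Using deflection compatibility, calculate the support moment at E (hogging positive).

M_E = 139.8 kN·m

Insert a hinge at E; M_E is the redundant, and each span becomes simply supported.
End slopes at the hinge E, treating each span as simply supported:
  span DE: point load 33 at a = 2.8: Pab(L + a)/(6LEI) = 90.55/EI
  span DE: triangular load, peak 10: w₀L³/(45EI) = 76.22/EI
  span EF: point load 152 at a = 7.04: Pab(L + b)/(6LEI) = 376.7/EI
  span EF: UDL 6.8: wL³/(24EI) = 193.1/EI
  relative rotation θ_0 = (166.8 + 569.8)/EI = 736.5/EI
A unit hogging moment at E produces rotation L₁/(3EI) + L₂/(3EI) = 5.267/EI.
Slope continuity at E: θ_0 = M_E·5.267/EI, so M_E = 736.5/5.267 = 139.8 kN·m (hogging).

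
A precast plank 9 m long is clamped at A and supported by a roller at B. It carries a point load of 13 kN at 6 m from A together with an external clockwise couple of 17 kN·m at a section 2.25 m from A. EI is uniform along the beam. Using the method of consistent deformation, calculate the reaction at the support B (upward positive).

Release the roller at B. Primary structure: cantilever fixed at A.
Primary-structure tip deflection at B by superposition:
  point load 13 at a = 6: Pa²(3L − a)/(6EI) = 1638/EI
  clockwise couple 17 at a = 2.25: M₀a(2L − a)/(2EI) = 301.2/EI
  δ_0 = 1939/EI
Tip deflection under a unit load at B: L³/(3EI) = 243/EI.
The prop prevents deflection at B: R_B = δ_0/δ_{BB} = 1939/243 = 7.98 kN.

R_B = 7.98 kN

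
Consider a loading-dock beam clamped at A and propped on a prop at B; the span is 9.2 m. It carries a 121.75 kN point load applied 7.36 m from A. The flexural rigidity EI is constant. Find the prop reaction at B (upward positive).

R_B = 85.71 kN

Remove the prop at B; the released (primary) structure is a cantilever built in at A.
Deflection at B on the released cantilever, summing each load's contribution:
  point load 121.75 at a = 7.36: Pa²(3L − a)/(6EI) = 22248/EI
Flexibility coefficient — unit upward force at B: δ_{BB} = L³/(3EI) = 259.6/EI.
The prop prevents deflection at B: R_B = δ_0/δ_{BB} = 22248/259.6 = 85.71 kN.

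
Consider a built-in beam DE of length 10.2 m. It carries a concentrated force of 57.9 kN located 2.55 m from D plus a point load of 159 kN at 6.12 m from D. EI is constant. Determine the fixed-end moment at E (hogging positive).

Take the two fixed-end moments M_D, M_E as redundants; the released structure is the simple span DE.
On the primary (simply-supported) span, the end slopes from the loading are:
  at D: point load 57.9 at a = 2.55: Pab(L + b)/(6LEI) = 329.4/EI
  at E: point load 57.9 at a = 2.55: Pab(L + a)/(6LEI) = 235.3/EI
  at D: point load 159 at a = 6.12: Pab(L + b)/(6LEI) = 926.4/EI
  at E: point load 159 at a = 6.12: Pab(L + a)/(6LEI) = 1059/EI
  θ_D0 = 1256/EI,  θ_E0 = 1294/EI
Flexibility coefficients: a unit moment at one end gives L/(3EI) there and L/(6EI) at the far end, so f₁₁ = f₂₂ = 3.4/EI and f₁₂ = f₂₁ = 1.7/EI.
Compatibility — zero rotation at each built-in end:
  3.4 M_D + 1.7 M_E = 1256
  1.7 M_D + 3.4 M_E = 1294
Solving the pair gives M_D = 238.7 kN·m and M_E = 261.2 kN·m (hogging).

M_E = 261.2 kN·m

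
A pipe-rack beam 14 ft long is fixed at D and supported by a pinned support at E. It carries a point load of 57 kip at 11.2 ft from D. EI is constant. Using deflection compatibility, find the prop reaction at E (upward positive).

Choose R_E as the redundant. The primary structure is the cantilever fixed at D.
Downward deflection at the released point E due to the loads:
  point load 57 at a = 11.2: Pa²(3L − a)/(6EI) = 36704/EI
Flexibility coefficient — unit upward force at E: δ_{EE} = L³/(3EI) = 914.7/EI.
The prop prevents deflection at E: R_E = δ_0/δ_{EE} = 36704/914.7 = 40.13 kip.

R_E = 40.13 kip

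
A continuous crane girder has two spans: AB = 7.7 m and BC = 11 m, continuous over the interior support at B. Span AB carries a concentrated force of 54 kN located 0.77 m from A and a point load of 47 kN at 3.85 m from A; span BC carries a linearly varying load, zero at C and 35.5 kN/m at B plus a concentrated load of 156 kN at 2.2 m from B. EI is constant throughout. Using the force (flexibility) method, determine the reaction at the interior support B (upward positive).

R_B = 361.2 kN

Insert a hinge at B; M_B is the redundant, and each span becomes simply supported.
End slopes at the hinge B, treating each span as simply supported:
  span AB: point load 54 at a = 0.77: Pab(L + a)/(6LEI) = 52.83/EI
  span AB: point load 47 at a = 3.85: Pab(L + a)/(6LEI) = 174.2/EI
  span BC: triangular load, peak 35.5: w₀L³/(45EI) = 1050/EI
  span BC: point load 156 at a = 2.2: Pab(L + b)/(6LEI) = 906/EI
  relative rotation θ_0 = (227 + 1956)/EI = 2183/EI
A unit hogging moment at B produces rotation L₁/(3EI) + L₂/(3EI) = 6.233/EI.
Slope continuity at B: θ_0 = M_B·6.233/EI, so M_B = 2183/6.233 = 350.2 kN·m (hogging).
Span AB, ΣM about A with M_B applied at B: R_B^{AB}·7.7 = 222.5 + 350.2, so R_B^{AB} = 74.38 kN and R_A = 101 − 74.38 = 26.62 kN.
Span BC, ΣM about C: R_B^{BC}·11 = 2805 + 350.2, so R_B^{BC} = 286.8 kN and R_C = 351.2 − 286.8 = 64.44 kN.
R_B = 74.38 + 286.8 = 361.2 kN.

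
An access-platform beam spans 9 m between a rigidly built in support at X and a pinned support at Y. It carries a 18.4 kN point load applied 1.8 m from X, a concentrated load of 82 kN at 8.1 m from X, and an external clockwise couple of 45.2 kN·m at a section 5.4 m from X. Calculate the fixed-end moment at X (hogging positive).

Release the roller at Y. Primary structure: cantilever fixed at X.
Free-end deflection of the primary structure under the applied loading (downward +):
  point load 18.4 at a = 1.8: Pa²(3L − a)/(6EI) = 250.4/EI
  point load 82 at a = 8.1: Pa²(3L − a)/(6EI) = 16947/EI
  clockwise couple 45.2 at a = 5.4: M₀a(2L − a)/(2EI) = 1538/EI
  δ_0 = 18735/EI
Tip deflection under a unit load at Y: L³/(3EI) = 243/EI.
Compatibility at Y: δ_0 − R_Y·δ_{YY} = 0, so R_Y = 18735/243 = 77.1 kN.
Moment equilibrium about X: M_X = Σ(load moments about X) − R_Y·L = 742.5 − 77.1×9 = 48.63 kN·m.

M_X = 48.63 kN·m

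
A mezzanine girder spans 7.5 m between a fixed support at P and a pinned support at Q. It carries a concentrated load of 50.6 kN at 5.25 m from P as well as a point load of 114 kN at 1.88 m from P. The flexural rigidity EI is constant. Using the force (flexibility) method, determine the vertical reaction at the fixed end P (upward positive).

Remove the prop at Q; the released (primary) structure is a cantilever built in at P.
Primary-structure tip deflection at Q by superposition:
  point load 50.6 at a = 5.25: Pa²(3L − a)/(6EI) = 4010/EI
  point load 114 at a = 1.88: Pa²(3L − a)/(6EI) = 1385/EI
  δ_0 = 5394/EI
Tip deflection under a unit load at Q: L³/(3EI) = 140.6/EI.
Compatibility at Q: δ_0 − R_Q·δ_{QQ} = 0, so R_Q = 5394/140.6 = 38.36 kN.
Vertical equilibrium: R_P = ΣP − R_Q = 164.6 − 38.36 = 126.2 kN.

R_P = 126.2 kN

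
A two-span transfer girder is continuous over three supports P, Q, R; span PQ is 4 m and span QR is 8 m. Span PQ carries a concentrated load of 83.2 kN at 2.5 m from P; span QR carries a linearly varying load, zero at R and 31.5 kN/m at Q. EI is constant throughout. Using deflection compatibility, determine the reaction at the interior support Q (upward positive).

Take M_Q as the redundant. Released structure: two simple spans PQ and QR with a hinge at Q.
Discontinuity in slope at Q on the released structure — sum the simple-span end rotations:
  span PQ: point load 83.2 at a = 2.5: Pab(L + a)/(6LEI) = 84.5/EI
  span QR: triangular load, peak 31.5: w₀L³/(45EI) = 358.4/EI
  relative rotation θ_0 = (84.5 + 358.4)/EI = 442.9/EI
A unit hogging moment at Q produces rotation L₁/(3EI) + L₂/(3EI) = 4/EI.
Compatibility: M_Q·(L₁+L₂)/(3EI) = θ_0, giving M_Q = 110.7 kN·m (hogging).
Span PQ, ΣM about P with M_Q applied at Q: R_Q^{PQ}·4 = 208 + 110.7, so R_Q^{PQ} = 79.68 kN and R_P = 83.2 − 79.68 = 3.519 kN.
Span QR, ΣM about R: R_Q^{QR}·8 = 672 + 110.7, so R_Q^{QR} = 97.84 kN and R_R = 126 − 97.84 = 28.16 kN.
R_Q = 79.68 + 97.84 = 177.5 kN.

R_Q = 177.5 kN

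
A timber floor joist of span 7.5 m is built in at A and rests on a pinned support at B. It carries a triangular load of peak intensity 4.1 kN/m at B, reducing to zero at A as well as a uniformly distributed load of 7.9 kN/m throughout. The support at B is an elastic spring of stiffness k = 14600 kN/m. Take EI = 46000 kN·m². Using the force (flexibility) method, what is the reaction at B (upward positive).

R_B = 30 kN

Take the reaction at B as the redundant and release it; the primary structure is a cantilever fixed at A.
Primary-structure tip deflection at B by superposition:
  triangular load, peak 4.1 at the free end: 11w₀L⁴/(120EI) = 1189/EI
  UDL 7.9: wL⁴/(8EI) = 3125/EI
  δ_0 = 4314/EI
Flexibility coefficient — unit upward force at B: δ_{BB} = L³/(3EI) = 140.6/EI.
With EI = 46000 kN·m²: δ_0 = 0.093775 m and δ_{BB} = 0.003057 m/kN.
Compatibility — the spring shortens by R_B/k under the reaction it provides: δ_0 − R_B·δ_{BB} = R_B/k. With 1/k = 0.000068 m/kN, R_B = δ_0 / (δ_{BB} + 1/k) = 0.093775 / (0.003057 + 0.000068) = 30 kN.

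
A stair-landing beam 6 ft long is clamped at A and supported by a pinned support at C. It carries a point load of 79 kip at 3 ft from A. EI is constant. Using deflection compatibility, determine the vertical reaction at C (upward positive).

Release the roller at C. Primary structure: cantilever fixed at A.
Downward deflection at the released point C due to the loads:
  point load 79 at a = 3: Pa²(3L − a)/(6EI) = 1778/EI
Tip deflection under a unit load at C: L³/(3EI) = 72/EI.
The prop prevents deflection at C: R_C = δ_0/δ_{CC} = 1778/72 = 24.69 kip.

R_C = 24.69 kip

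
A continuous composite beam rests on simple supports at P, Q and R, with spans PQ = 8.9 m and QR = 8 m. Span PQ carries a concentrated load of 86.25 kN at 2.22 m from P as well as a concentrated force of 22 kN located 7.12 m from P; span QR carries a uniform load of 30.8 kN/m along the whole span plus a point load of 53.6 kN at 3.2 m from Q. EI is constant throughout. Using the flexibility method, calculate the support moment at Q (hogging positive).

Insert a hinge at Q; M_Q is the redundant, and each span becomes simply supported.
Discontinuity in slope at Q on the released structure — sum the simple-span end rotations:
  span PQ: point load 86.25 at a = 2.22: Pab(L + a)/(6LEI) = 266.3/EI
  span PQ: point load 22 at a = 7.12: Pab(L + a)/(6LEI) = 83.65/EI
  span QR: UDL 30.8: wL³/(24EI) = 657.1/EI
  span QR: point load 53.6 at a = 3.2: Pab(L + b)/(6LEI) = 219.5/EI
  relative rotation θ_0 = (350 + 876.6)/EI = 1227/EI
A unit hogging moment at Q produces rotation L₁/(3EI) + L₂/(3EI) = 5.633/EI.
Slope continuity at Q: θ_0 = M_Q·5.633/EI, so M_Q = 1227/5.633 = 217.7 kN·m (hogging).

M_Q = 217.7 kN·m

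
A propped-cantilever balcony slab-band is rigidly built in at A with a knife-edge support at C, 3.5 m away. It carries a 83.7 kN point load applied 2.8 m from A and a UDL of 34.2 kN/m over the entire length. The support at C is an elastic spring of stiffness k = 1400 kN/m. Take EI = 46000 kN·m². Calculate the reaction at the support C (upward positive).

R_C = 31.47 kN

Release the roller at C. Primary structure: cantilever fixed at A.
Deflection at C on the released cantilever, summing each load's contribution:
  point load 83.7 at a = 2.8: Pa²(3L − a)/(6EI) = 842.1/EI
  UDL 34.2: wL⁴/(8EI) = 641.5/EI
  δ_0 = 1484/EI
Flexibility coefficient — unit upward force at C: δ_{CC} = L³/(3EI) = 14.29/EI.
With EI = 46000 kN·m²: δ_0 = 0.032253 m and δ_{CC} = 0.000311 m/kN.
Compatibility — the spring shortens by R_C/k under the reaction it provides: δ_0 − R_C·δ_{CC} = R_C/k. With 1/k = 0.000714 m/kN, R_C = δ_0 / (δ_{CC} + 1/k) = 0.032253 / (0.000311 + 0.000714) = 31.47 kN.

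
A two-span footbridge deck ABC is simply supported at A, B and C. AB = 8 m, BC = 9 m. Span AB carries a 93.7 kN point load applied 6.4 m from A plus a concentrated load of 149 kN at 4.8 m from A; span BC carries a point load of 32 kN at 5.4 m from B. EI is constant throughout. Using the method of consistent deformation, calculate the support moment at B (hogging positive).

M_B = 184.1 kN·m

Take M_B as the redundant. Released structure: two simple spans AB and BC with a hinge at B.
Discontinuity in slope at B on the released structure — sum the simple-span end rotations:
  span AB: point load 93.7 at a = 6.4: Pab(L + a)/(6LEI) = 287.8/EI
  span AB: point load 149 at a = 4.8: Pab(L + a)/(6LEI) = 610.3/EI
  span BC: point load 32 at a = 5.4: Pab(L + b)/(6LEI) = 145.2/EI
  relative rotation θ_0 = (898.2 + 145.2)/EI = 1043/EI
A unit hogging moment at B produces rotation L₁/(3EI) + L₂/(3EI) = 5.667/EI.
Compatibility: M_B·(L₁+L₂)/(3EI) = θ_0, giving M_B = 184.1 kN·m (hogging).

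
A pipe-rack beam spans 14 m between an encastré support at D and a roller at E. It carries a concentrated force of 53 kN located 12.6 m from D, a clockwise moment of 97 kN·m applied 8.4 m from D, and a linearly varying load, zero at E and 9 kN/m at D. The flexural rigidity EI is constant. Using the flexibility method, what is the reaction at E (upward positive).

Choose R_E as the redundant. The primary structure is the cantilever fixed at D.
Free-end deflection of the primary structure under the applied loading (downward +):
  point load 53 at a = 12.6: Pa²(3L − a)/(6EI) = 41230/EI
  clockwise couple 97 at a = 8.4: M₀a(2L − a)/(2EI) = 7985/EI
  triangular load, peak 9 at the fixed end: w₀L⁴/(30EI) = 11525/EI
  δ_0 = 60740/EI
Tip deflection under a unit load at E: L³/(3EI) = 914.7/EI.
Compatibility at E: δ_0 − R_E·δ_{EE} = 0, so R_E = 60740/914.7 = 66.41 kN.

R_E = 66.41 kN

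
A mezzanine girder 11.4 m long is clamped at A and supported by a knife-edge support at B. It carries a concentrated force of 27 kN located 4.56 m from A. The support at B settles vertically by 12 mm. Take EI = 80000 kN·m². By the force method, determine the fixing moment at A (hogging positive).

M_A = 81.26 kN·m

Release the roller at B. Primary structure: cantilever fixed at A.
Primary-structure tip deflection at B by superposition:
  point load 27 at a = 4.56: Pa²(3L − a)/(6EI) = 2773/EI
Tip deflection under a unit load at B: L³/(3EI) = 493.8/EI.
With EI = 80000 kN·m²: δ_0 = 0.034668 m and δ_{BB} = 0.006173 m/kN.
Compatibility — the beam at B must follow the support down by 0.012 m: δ_0 − R_B·δ_{BB} = 0.012, so R_B = (0.034668 − 0.012)/0.006173 = 3.672 kN.
Moment equilibrium about A: M_A = Σ(load moments about A) − R_B·L = 123.1 − 3.672×11.4 = 81.26 kN·m.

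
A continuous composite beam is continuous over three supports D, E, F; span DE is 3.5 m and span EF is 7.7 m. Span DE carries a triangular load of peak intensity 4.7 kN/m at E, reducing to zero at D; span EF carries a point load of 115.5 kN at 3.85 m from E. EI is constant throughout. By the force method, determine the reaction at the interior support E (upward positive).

Release continuity at E by inserting a hinge; the redundant is the internal moment M_E. The primary structure is two simply-supported spans DE and EF.
Discontinuity in slope at E on the released structure — sum the simple-span end rotations:
  span DE: triangular load, peak 4.7: w₀L³/(45EI) = 4.478/EI
  span EF: point load 115.5 at a = 3.85: Pab(L + b)/(6LEI) = 428/EI
  relative rotation θ_0 = (4.478 + 428)/EI = 432.5/EI
A unit hogging moment at E produces rotation L₁/(3EI) + L₂/(3EI) = 3.733/EI.
Compatibility: M_E·(L₁+L₂)/(3EI) = θ_0, giving M_E = 115.8 kN·m (hogging).
Span DE, ΣM about D with M_E applied at E: R_E^{DE}·3.5 = 19.19 + 115.8, so R_E^{DE} = 38.58 kN and R_D = 8.225 − 38.58 = -30.36 kN.
Span EF, ΣM about F: R_E^{EF}·7.7 = 444.7 + 115.8, so R_E^{EF} = 72.79 kN and R_F = 115.5 − 72.79 = 42.71 kN.
R_E = 38.58 + 72.79 = 111.4 kN.

R_E = 111.4 kN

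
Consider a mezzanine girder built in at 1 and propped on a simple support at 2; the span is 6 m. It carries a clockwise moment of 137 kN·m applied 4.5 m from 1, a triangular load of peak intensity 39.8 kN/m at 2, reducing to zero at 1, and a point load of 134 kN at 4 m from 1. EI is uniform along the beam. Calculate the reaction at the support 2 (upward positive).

Take the reaction at 2 as the redundant and release it; the primary structure is a cantilever fixed at 1.
Free-end deflection of the primary structure under the applied loading (downward +):
  clockwise couple 137 at a = 4.5: M₀a(2L − a)/(2EI) = 2312/EI
  triangular load, peak 39.8 at the free end: 11w₀L⁴/(120EI) = 4728/EI
  point load 134 at a = 4: Pa²(3L − a)/(6EI) = 5003/EI
  δ_0 = 12043/EI
Tip deflection under a unit load at 2: L³/(3EI) = 72/EI.
The prop prevents deflection at 2: R_2 = δ_0/δ_{22} = 12043/72 = 167.3 kN.

R_2 = 167.3 kN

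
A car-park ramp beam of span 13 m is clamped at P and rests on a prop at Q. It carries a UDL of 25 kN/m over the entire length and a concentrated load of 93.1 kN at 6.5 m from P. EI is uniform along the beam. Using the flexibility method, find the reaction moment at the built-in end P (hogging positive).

M_P = 755.1 kN·m

Take the reaction at Q as the redundant and release it; the primary structure is a cantilever fixed at P.
Downward deflection at the released point Q due to the loads:
  UDL 25: wL⁴/(8EI) = 89253/EI
  point load 93.1 at a = 6.5: Pa²(3L − a)/(6EI) = 21306/EI
  δ_0 = 110559/EI
Flexibility coefficient — unit upward force at Q: δ_{QQ} = L³/(3EI) = 732.3/EI.
The prop prevents deflection at Q: R_Q = δ_0/δ_{QQ} = 110559/732.3 = 151 kN.
Moment equilibrium about P: M_P = Σ(load moments about P) − R_Q·L = 2718 − 151×13 = 755.1 kN·m.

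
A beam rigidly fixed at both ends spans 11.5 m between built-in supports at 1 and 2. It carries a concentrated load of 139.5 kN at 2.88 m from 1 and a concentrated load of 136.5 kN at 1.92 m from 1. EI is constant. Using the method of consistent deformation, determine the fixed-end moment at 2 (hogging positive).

M_2 = 111.9 kN·m

Take the two fixed-end moments M_1, M_2 as redundants; the released structure is the simple span 12.
End rotations of the released simple span under the applied load (×1/EI):
  at 1: point load 139.5 at a = 2.88: Pab(L + b)/(6LEI) = 1010/EI
  at 2: point load 139.5 at a = 2.88: Pab(L + a)/(6LEI) = 721.7/EI
  at 1: point load 136.5 at a = 1.92: Pab(L + b)/(6LEI) = 767/EI
  at 2: point load 136.5 at a = 1.92: Pab(L + a)/(6LEI) = 488.3/EI
  θ_10 = 1777/EI,  θ_20 = 1210/EI
Flexibility coefficients: a unit moment at one end gives L/(3EI) there and L/(6EI) at the far end, so f₁₁ = f₂₂ = 3.833/EI and f₁₂ = f₂₁ = 1.917/EI.
Compatibility — zero rotation at each built-in end:
  3.833 M_1 + 1.917 M_2 = 1777
  1.917 M_1 + 3.833 M_2 = 1210
Solving the pair gives M_1 = 407.6 kN·m and M_2 = 111.9 kN·m (hogging).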